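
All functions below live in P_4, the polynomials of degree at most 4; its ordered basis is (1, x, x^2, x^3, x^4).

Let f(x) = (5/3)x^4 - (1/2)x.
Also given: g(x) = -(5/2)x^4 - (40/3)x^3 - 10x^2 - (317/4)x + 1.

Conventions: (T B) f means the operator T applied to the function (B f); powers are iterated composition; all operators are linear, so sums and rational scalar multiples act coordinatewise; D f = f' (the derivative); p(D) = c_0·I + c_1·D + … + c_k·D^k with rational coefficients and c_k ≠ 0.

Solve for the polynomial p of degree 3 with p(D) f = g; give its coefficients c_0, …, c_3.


p(D) = -(3/2)·I − 2·D − (1/2)·D^2 − 2·D^3, i.e. c_0 = -3/2, c_1 = -2, c_2 = -1/2, c_3 = -2

D^0 f = (5/3)x^4 - (1/2)x
D^1 f = (20/3)x^3 - 1/2
D^2 f = 20x^2
D^3 f = 40x
matching coefficients of g against c_0 f + c_1 Df + … from the top degree down determines the c_i
solution: c_0 = -3/2, c_1 = -2, c_2 = -1/2, c_3 = -2


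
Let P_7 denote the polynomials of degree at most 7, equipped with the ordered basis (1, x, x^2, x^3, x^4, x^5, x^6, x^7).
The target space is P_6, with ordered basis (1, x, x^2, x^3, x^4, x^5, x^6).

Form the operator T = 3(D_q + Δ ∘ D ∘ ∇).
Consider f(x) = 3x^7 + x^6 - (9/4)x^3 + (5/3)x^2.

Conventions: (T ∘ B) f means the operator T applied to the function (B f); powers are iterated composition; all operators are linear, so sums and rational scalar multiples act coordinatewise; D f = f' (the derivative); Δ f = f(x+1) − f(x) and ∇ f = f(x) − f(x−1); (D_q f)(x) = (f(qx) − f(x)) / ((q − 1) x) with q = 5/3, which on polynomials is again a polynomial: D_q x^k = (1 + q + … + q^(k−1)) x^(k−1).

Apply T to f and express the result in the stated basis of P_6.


the image equals g(x) = (37969/81)x^6 + (7448/81)x^5 + 1890x^4 + 360x^3 + (7413/4)x^2 + (580/3)x + 171/2

D_q f = (37969/243)x^6 + (7448/243)x^5 - (49/4)x^2 + (40/9)x
∇ f = 21x^6 - 57x^5 + 90x^4 - 85x^3 + (165/4)x^2 - (59/12)x - 23/12
D ∇ f = 126x^5 - 285x^4 + 360x^3 - 255x^2 + (165/2)x - 59/12
Δ (D ∘ ∇) f = 630x^4 + 120x^3 + 630x^2 + 60x + 57/2
(D_q + Δ ∘ D ∘ ∇) f = (37969/243)x^6 + (7448/243)x^5 + 630x^4 + 120x^3 + (2471/4)x^2 + (580/9)x + 57/2
(3(D_q + Δ ∘ D ∘ ∇)) f = (37969/81)x^6 + (7448/81)x^5 + 1890x^4 + 360x^3 + (7413/4)x^2 + (580/3)x + 171/2


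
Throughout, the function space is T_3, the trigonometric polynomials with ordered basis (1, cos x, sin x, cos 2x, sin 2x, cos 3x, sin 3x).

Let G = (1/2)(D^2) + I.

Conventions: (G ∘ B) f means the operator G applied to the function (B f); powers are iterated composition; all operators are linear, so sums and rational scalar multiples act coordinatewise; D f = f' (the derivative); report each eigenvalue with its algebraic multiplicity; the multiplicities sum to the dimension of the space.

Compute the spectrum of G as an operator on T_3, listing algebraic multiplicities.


λ = -7/2 (multiplicity 2), λ = -1 (multiplicity 2), λ = 1/2 (multiplicity 2), λ = 1 (multiplicity 1)

image of 1: 1
image of cos x: (1/2)cos x
image of sin x: (1/2)sin x
image of cos 2x: -cos 2x
image of sin 2x: -sin 2x
image of cos 3x: -(7/2)cos 3x
image of sin 3x: -(7/2)sin 3x
the matrix is diagonal; its diagonal is (1, 1/2, 1/2, -1, -1, -7/2, -7/2)
for a triangular matrix the eigenvalues are the diagonal entries, with algebraic multiplicity their repetition count


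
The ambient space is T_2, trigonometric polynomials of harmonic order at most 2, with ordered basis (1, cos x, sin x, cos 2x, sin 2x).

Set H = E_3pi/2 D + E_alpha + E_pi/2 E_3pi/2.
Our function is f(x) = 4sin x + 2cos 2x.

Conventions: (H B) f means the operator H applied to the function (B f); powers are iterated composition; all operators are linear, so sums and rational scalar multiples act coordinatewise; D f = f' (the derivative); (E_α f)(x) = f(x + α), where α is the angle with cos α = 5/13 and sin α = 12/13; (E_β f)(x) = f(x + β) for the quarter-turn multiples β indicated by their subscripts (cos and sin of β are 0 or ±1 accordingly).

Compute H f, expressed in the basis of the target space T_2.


the result is g(x) = (48/13)cos x + (124/13)sin x + (100/169)cos 2x + (436/169)sin 2x

D f = 4cos x - 4sin 2x
E_3pi/2 D f = 4sin x + 4sin 2x
E_alpha f = (48/13)cos x + (20/13)sin x - (238/169)cos 2x - (240/169)sin 2x
E_3pi/2 f = -4cos x - 2cos 2x
E_pi/2 E_3pi/2 f = 4sin x + 2cos 2x
(E_3pi/2 D + E_alpha + E_pi/2 E_3pi/2) f = (48/13)cos x + (124/13)sin x + (100/169)cos 2x + (436/169)sin 2x


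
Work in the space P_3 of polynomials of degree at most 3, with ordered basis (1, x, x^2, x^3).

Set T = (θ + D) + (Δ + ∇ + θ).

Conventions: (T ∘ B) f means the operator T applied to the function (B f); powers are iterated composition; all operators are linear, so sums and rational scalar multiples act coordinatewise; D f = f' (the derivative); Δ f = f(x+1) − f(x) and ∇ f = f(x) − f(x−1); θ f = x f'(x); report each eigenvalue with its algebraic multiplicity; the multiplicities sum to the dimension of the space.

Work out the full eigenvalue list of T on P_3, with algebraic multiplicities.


λ = 0 (multiplicity 1), λ = 2 (multiplicity 1), λ = 4 (multiplicity 1), λ = 6 (multiplicity 1)

image of 1: 0
image of x: 2x + 3
image of x^2: 4x^2 + 6x
image of x^3: 6x^3 + 9x^2 + 2
the matrix is upper triangular; its diagonal is (0, 2, 4, 6)
for a triangular matrix the eigenvalues are the diagonal entries, with algebraic multiplicity their repetition count


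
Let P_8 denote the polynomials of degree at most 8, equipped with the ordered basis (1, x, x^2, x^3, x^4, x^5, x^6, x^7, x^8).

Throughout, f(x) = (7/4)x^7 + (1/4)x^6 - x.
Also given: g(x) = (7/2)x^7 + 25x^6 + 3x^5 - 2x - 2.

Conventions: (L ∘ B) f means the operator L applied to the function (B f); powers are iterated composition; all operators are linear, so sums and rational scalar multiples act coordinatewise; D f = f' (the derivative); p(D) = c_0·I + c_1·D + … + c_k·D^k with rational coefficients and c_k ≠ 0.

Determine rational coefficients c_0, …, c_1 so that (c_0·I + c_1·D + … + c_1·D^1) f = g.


D^0 f = (7/4)x^7 + (1/4)x^6 - x
D^1 f = (49/4)x^6 + (3/2)x^5 - 1
matching coefficients of g against c_0 f + c_1 Df + … from the top degree down determines the c_i
solution: c_0 = 2, c_1 = 2

p(D) = 2·I + 2·D, i.e. c_0 = 2, c_1 = 2


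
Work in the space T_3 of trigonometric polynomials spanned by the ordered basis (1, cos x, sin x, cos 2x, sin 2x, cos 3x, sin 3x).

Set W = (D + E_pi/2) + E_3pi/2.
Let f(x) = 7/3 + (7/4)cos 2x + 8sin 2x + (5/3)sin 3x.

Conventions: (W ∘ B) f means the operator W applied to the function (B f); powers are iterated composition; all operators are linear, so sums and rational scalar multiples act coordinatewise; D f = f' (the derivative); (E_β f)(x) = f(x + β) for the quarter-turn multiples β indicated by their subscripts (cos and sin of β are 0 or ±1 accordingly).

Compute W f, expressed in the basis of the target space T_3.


the image equals g(x) = 14/3 + (25/2)cos 2x - (39/2)sin 2x + 5cos 3x

D f = 16cos 2x - (7/2)sin 2x + 5cos 3x
E_pi/2 f = 7/3 - (7/4)cos 2x - 8sin 2x - (5/3)cos 3x
(D + E_pi/2) f = 7/3 + (57/4)cos 2x - (23/2)sin 2x + (10/3)cos 3x
E_3pi/2 f = 7/3 - (7/4)cos 2x - 8sin 2x + (5/3)cos 3x
((D + E_pi/2) + E_3pi/2) f = 14/3 + (25/2)cos 2x - (39/2)sin 2x + 5cos 3x


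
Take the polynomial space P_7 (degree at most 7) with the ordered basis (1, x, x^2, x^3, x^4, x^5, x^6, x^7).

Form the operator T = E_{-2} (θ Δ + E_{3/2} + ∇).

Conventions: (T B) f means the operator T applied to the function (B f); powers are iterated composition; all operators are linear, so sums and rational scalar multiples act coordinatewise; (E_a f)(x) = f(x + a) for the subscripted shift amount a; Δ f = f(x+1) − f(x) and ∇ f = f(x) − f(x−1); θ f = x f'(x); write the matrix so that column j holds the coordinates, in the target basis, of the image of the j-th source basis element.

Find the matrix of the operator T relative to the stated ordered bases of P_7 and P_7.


the matrix is [[1, 1/2, -35/4, 295/8, -1935/16, 11551/32, -66367/64, 376447/128]; [0, 1, 3, -141/4, 351/2, -10875/16, 37629/16, -492793/64]; [0, 0, 1, 15/2, -177/2, 2035/4, -36225/16, 284235/32]; [0, 0, 0, 1, 14, -355/2, 2315/2, -92925/16]; [0, 0, 0, 0, 1, 45/2, -1245/4, 18165/8]; [0, 0, 0, 0, 0, 1, 33, -1995/4]; [0, 0, 0, 0, 0, 0, 1, 91/2]; [0, 0, 0, 0, 0, 0, 0, 1]] (rows listed top to bottom)

image of 1: 1
image of x: x + 1/2
image of x^2: x^2 + 3x - 35/4
image of x^3: x^3 + (15/2)x^2 - (141/4)x + 295/8
image of x^4: x^4 + 14x^3 - (177/2)x^2 + (351/2)x - 1935/16
image of x^5: x^5 + (45/2)x^4 - (355/2)x^3 + (2035/4)x^2 - (10875/16)x + 11551/32
image of x^6: x^6 + 33x^5 - (1245/4)x^4 + (2315/2)x^3 - (36225/16)x^2 + (37629/16)x - 66367/64
image of x^7: x^7 + (91/2)x^6 - (1995/4)x^5 + (18165/8)x^4 - (92925/16)x^3 + (284235/32)x^2 - (492793/64)x + 376447/128
each image's coordinates form column j of the matrix


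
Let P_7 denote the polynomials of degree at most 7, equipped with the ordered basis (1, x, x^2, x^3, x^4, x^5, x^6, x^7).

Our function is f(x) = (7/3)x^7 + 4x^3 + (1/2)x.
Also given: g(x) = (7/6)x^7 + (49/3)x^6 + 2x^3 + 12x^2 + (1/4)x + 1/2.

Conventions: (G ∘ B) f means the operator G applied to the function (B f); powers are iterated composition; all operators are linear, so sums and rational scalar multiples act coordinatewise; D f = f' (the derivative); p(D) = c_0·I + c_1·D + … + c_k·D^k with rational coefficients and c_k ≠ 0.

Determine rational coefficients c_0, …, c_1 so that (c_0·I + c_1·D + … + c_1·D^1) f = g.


c_0 = 1/2, c_1 = 1

D^0 f = (7/3)x^7 + 4x^3 + (1/2)x
D^1 f = (49/3)x^6 + 12x^2 + 1/2
matching coefficients of g against c_0 f + c_1 Df + … from the top degree down determines the c_i
solution: c_0 = 1/2, c_1 = 1


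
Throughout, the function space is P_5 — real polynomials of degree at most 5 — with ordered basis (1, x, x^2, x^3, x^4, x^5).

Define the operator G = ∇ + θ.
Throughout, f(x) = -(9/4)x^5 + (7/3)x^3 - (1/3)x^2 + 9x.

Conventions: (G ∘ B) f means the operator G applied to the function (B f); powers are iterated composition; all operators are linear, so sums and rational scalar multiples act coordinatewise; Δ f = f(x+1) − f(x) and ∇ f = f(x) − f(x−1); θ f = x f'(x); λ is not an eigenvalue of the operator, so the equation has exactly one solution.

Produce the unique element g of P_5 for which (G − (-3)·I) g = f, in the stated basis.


the image equals g(x) = -(9/32)x^5 + (45/224)x^4 - (431/2016)x^3 + (969/1120)x^2 + (7423/6720)x + 9203/60480

write g with unknown coordinates in the stated basis and equate coefficients in (G − (-3)·I) g = f
solving from the highest basis element down gives g = -(9/32)x^5 + (45/224)x^4 - (431/2016)x^3 + (969/1120)x^2 + (7423/6720)x + 9203/60480
check: G g = -(45/32)x^5 - (135/224)x^4 + (1999/672)x^3 - (9841/3360)x^2 + (12737/2240)x - 9203/20160
so G g − (-3)·g = -(9/4)x^5 + (7/3)x^3 - (1/3)x^2 + 9x = f ✓


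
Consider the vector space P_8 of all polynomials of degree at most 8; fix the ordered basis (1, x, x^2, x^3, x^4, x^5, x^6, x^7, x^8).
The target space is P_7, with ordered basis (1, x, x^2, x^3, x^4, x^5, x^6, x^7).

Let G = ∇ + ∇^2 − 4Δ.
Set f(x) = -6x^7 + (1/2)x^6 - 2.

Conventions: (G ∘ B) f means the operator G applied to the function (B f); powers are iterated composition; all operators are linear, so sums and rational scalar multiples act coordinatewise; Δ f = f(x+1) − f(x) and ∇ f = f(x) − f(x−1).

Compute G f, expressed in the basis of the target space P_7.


g(x) = 126x^6 + 369x^5 + (3735/2)x^4 - 1980x^3 + (8451/2)x^2 - 2493x + 1605/2

∇ f = -42x^6 + 129x^5 - (435/2)x^4 + 220x^3 - (267/2)x^2 + 45x - 13/2
∇ f = -42x^6 + 129x^5 - (435/2)x^4 + 220x^3 - (267/2)x^2 + 45x - 13/2
∇ ∇ f = -252x^5 + 1275x^4 - 3000x^3 + 3885x^2 - 2694x + 787
Δ f = -42x^6 - 123x^5 - (405/2)x^4 - 200x^3 - (237/2)x^2 - 39x - 11/2
(-4Δ) f = 168x^6 + 492x^5 + 810x^4 + 800x^3 + 474x^2 + 156x + 22
(∇ + ∇^2 − 4Δ) f = 126x^6 + 369x^5 + (3735/2)x^4 - 1980x^3 + (8451/2)x^2 - 2493x + 1605/2


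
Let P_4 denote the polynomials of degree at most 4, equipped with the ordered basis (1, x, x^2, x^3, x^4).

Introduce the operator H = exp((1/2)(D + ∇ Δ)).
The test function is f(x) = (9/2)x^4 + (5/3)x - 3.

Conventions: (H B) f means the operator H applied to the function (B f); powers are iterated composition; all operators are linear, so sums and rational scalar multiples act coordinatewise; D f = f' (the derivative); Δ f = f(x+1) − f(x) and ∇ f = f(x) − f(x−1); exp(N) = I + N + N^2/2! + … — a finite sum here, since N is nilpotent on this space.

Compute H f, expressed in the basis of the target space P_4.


the result is g(x) = (9/2)x^4 + 9x^3 + (135/4)x^2 + (371/12)x + 2195/96

order-1 term: 9x^3 + 27x^2 + 16/3
order-2 term: (27/4)x^2 + 27x + 27/2
order-3 term: (9/4)x + 27/4
order-4 term: 9/32
the series for exp((1/2)(D + ∇ Δ)) f terminates at order 4
exp((1/2)(D + ∇ Δ)) f = (9/2)x^4 + 9x^3 + (135/4)x^2 + (371/12)x + 2195/96


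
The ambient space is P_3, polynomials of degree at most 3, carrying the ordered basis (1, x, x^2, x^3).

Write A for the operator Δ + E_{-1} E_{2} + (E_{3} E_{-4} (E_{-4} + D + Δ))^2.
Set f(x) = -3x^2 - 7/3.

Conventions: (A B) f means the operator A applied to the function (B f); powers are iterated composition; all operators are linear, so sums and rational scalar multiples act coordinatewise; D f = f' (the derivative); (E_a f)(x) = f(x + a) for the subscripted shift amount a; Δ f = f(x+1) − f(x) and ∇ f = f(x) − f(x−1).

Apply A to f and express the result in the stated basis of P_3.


the image equals g(x) = -6x^2 + 24x - 590/3

Δ f = -6x - 3
E_{2} f = -3x^2 - 12x - 43/3
E_{-1} E_{2} f = -3x^2 - 6x - 16/3
E_{-4} f = -3x^2 + 24x - 151/3
D f = -6x
Δ f = -6x - 3
(E_{-4} + D + Δ) f = -3x^2 + 12x - 160/3
E_{-4} (E_{-4} + D + Δ) f = -3x^2 + 36x - 448/3
E_{3} E_{-4} (E_{-4} + D + Δ) f = -3x^2 + 18x - 205/3
E_{-4} (E_{3} E_{-4} (E_{-4} + D + Δ)) f = -3x^2 + 42x - 565/3
D (E_{3} E_{-4} (E_{-4} + D + Δ)) f = -6x + 18
Δ (E_{3} E_{-4} (E_{-4} + D + Δ)) f = -6x + 15
(E_{-4} + D + Δ) (E_{3} E_{-4} (E_{-4} + D + Δ)) f = -3x^2 + 30x - 466/3
E_{-4} (E_{-4} + D + Δ) (E_{3} E_{-4} (E_{-4} + D + Δ)) f = -3x^2 + 54x - 970/3
E_{3} E_{-4} (E_{-4} + D + Δ) (E_{3} E_{-4} (E_{-4} + D + Δ)) f = -3x^2 + 36x - 565/3
(Δ + E_{-1} E_{2} + (E_{3} E_{-4} (E_{-4} + D + Δ))^2) f = -6x^2 + 24x - 590/3


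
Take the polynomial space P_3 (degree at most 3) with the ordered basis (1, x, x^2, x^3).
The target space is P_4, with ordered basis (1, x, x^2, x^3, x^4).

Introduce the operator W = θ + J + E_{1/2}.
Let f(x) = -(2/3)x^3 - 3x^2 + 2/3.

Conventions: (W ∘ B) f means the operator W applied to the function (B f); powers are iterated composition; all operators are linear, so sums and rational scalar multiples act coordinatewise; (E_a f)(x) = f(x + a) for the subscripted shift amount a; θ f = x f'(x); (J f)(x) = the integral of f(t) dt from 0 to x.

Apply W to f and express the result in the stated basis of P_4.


g(x) = -(1/6)x^4 - (11/3)x^3 - 10x^2 - (17/6)x - 1/6

θ f = -2x^3 - 6x^2
J f = -(1/6)x^4 - x^3 + (2/3)x
E_{1/2} f = -(2/3)x^3 - 4x^2 - (7/2)x - 1/6
(θ + J + E_{1/2}) f = -(1/6)x^4 - (11/3)x^3 - 10x^2 - (17/6)x - 1/6


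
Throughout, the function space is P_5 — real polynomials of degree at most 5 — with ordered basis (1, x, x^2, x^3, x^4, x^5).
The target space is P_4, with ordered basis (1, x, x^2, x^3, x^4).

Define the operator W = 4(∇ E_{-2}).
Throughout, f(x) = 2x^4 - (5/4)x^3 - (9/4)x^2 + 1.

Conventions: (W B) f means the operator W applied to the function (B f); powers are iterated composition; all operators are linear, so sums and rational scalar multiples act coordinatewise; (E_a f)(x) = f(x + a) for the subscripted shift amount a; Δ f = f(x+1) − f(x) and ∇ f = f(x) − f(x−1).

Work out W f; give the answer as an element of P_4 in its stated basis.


g(x) = 32x^3 - 255x^2 + 665x - 570

E_{-2} f = 2x^4 - (69/4)x^3 + (213/4)x^2 - 70x + 34
∇ E_{-2} f = 8x^3 - (255/4)x^2 + (665/4)x - 285/2
(4(∇ E_{-2})) f = 32x^3 - 255x^2 + 665x - 570


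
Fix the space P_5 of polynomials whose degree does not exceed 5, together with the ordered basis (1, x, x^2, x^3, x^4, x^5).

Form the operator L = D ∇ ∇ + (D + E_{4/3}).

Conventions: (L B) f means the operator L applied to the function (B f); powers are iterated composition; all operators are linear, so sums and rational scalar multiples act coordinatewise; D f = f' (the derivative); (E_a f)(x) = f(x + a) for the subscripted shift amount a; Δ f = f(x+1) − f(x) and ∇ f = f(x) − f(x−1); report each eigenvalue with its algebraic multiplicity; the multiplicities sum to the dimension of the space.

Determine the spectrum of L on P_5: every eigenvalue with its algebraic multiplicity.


λ = 1 (multiplicity 6)

image of 1: 1
image of x: x + 7/3
image of x^2: x^2 + (14/3)x + 16/9
image of x^3: x^3 + 7x^2 + (16/3)x + 226/27
image of x^4: x^4 + (28/3)x^3 + (32/3)x^2 + (904/27)x - 1688/81
image of x^5: x^5 + (35/3)x^4 + (160/9)x^3 + (2260/27)x^2 - (8440/81)x + 18034/243
the matrix is upper triangular; its diagonal is (1, 1, 1, 1, 1, 1)
for a triangular matrix the eigenvalues are the diagonal entries, with algebraic multiplicity their repetition count


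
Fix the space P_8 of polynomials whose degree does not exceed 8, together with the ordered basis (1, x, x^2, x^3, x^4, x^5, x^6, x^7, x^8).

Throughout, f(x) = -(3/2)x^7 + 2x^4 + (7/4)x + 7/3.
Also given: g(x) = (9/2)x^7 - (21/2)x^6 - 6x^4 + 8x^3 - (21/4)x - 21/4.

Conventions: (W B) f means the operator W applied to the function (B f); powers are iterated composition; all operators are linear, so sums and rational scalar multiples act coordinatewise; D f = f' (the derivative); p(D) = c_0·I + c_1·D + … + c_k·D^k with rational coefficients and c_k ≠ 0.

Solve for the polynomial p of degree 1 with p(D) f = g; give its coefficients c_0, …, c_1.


c_0 = -3, c_1 = 1

D^0 f = -(3/2)x^7 + 2x^4 + (7/4)x + 7/3
D^1 f = -(21/2)x^6 + 8x^3 + 7/4
matching coefficients of g against c_0 f + c_1 Df + … from the top degree down determines the c_i
solution: c_0 = -3, c_1 = 1


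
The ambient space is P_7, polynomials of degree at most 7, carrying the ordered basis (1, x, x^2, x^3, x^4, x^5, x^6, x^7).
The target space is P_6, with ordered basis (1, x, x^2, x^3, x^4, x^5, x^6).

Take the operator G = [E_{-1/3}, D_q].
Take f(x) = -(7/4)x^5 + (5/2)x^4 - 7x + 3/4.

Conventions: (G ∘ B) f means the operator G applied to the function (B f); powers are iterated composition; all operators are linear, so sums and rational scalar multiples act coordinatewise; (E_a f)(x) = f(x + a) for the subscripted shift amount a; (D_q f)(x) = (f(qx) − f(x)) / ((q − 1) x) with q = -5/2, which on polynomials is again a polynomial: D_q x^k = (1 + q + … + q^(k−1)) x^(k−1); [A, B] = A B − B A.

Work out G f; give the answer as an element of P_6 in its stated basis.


D_q f = -(3157/64)x^4 - (435/16)x^3 - 7
E_{-1/3} D_q f = -(3157/64)x^4 + (463/12)x^3 - (547/96)x^2 - (379/216)x - 34225/5184
E_{-1/3} f = -(7/4)x^5 + (65/12)x^4 - (95/18)x^3 + (125/54)x^2 - (2423/324)x + 1517/486
D_q E_{-1/3} f = -(3157/64)x^4 - (1885/32)x^3 - (1805/72)x^2 - (125/36)x - 2423/324
[E_{-1/3}, D_q] f = (9359/96)x^3 + (5579/288)x^2 + (371/216)x + 4543/5184

g(x) = (9359/96)x^3 + (5579/288)x^2 + (371/216)x + 4543/5184


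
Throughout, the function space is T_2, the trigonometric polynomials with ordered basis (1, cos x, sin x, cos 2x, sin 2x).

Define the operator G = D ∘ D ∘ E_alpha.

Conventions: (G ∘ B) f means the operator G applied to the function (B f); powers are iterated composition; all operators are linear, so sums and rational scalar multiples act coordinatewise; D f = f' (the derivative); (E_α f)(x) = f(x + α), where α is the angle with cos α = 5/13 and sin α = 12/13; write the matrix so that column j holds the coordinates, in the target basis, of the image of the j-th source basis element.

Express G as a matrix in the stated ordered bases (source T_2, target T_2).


image of 1: 0
image of cos x: -(5/13)cos x + (12/13)sin x
image of sin x: -(12/13)cos x - (5/13)sin x
image of cos 2x: (476/169)cos 2x + (480/169)sin 2x
image of sin 2x: -(480/169)cos 2x + (476/169)sin 2x
each image's coordinates form column j of the matrix

the matrix is [[0, 0, 0, 0, 0]; [0, -5/13, -12/13, 0, 0]; [0, 12/13, -5/13, 0, 0]; [0, 0, 0, 476/169, -480/169]; [0, 0, 0, 480/169, 476/169]] (rows listed top to bottom)


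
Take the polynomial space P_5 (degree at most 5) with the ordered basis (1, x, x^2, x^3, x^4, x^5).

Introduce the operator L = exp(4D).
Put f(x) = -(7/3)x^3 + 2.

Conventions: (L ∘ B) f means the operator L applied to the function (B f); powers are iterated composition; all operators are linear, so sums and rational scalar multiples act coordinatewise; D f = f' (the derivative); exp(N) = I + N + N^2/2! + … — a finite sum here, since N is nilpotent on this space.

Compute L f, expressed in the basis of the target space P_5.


order-1 term: -28x^2
order-2 term: -112x
order-3 term: -448/3
the series for exp(4D) f terminates at order 3
exp(4D) f = -(7/3)x^3 - 28x^2 - 112x - 442/3

the result is g(x) = -(7/3)x^3 - 28x^2 - 112x - 442/3


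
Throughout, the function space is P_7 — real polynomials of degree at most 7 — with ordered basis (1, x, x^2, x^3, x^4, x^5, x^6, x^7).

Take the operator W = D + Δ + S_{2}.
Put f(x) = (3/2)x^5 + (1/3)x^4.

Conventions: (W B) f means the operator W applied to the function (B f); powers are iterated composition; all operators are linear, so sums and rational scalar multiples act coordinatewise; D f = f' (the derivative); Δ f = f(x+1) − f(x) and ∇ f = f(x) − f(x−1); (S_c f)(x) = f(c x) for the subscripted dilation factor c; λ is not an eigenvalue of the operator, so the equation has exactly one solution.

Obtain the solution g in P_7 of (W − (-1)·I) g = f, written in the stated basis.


write g with unknown coordinates in the stated basis and equate coefficients in (W − (-1)·I) g = f
solving from the highest basis element down gives g = (1/22)x^5 - (4/561)x^4 - (223/5049)x^3 - (247/8415)x^2 + (287/16830)x + 1/1836
check: W g = (16/11)x^5 + (191/561)x^4 + (223/5049)x^3 + (247/8415)x^2 - (287/16830)x - 1/1836
so W g − (-1)·g = (3/2)x^5 + (1/3)x^4 = f ✓

the result is g(x) = (1/22)x^5 - (4/561)x^4 - (223/5049)x^3 - (247/8415)x^2 + (287/16830)x + 1/1836


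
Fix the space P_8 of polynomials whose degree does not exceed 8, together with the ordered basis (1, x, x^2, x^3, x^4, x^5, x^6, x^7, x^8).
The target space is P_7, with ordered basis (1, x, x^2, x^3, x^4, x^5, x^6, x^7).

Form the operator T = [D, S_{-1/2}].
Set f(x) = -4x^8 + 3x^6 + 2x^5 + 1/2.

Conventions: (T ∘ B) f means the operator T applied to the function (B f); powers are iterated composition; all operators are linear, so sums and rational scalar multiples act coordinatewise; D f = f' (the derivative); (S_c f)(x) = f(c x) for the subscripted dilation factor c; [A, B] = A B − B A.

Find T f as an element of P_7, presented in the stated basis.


g(x) = -(3/8)x^7 + (27/32)x^5 - (15/16)x^4

S_{-1/2} f = -(1/64)x^8 + (3/64)x^6 - (1/16)x^5 + 1/2
D S_{-1/2} f = -(1/8)x^7 + (9/32)x^5 - (5/16)x^4
D f = -32x^7 + 18x^5 + 10x^4
S_{-1/2} D f = (1/4)x^7 - (9/16)x^5 + (5/8)x^4
[D, S_{-1/2}] f = -(3/8)x^7 + (27/32)x^5 - (15/16)x^4


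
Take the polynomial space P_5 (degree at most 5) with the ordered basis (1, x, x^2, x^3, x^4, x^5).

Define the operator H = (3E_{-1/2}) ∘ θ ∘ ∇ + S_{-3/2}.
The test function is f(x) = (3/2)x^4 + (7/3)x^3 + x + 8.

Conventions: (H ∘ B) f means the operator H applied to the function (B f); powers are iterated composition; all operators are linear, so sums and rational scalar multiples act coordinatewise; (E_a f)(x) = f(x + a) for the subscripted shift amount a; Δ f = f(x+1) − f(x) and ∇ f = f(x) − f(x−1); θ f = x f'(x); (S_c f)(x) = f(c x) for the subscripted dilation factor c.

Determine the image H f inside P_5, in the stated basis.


∇ f = 6x^3 - 2x^2 - x + 11/6
θ ∇ f = 18x^3 - 4x^2 - x
E_{-1/2} θ ∇ f = 18x^3 - 31x^2 + (33/2)x - 11/4
(3E_{-1/2}) θ ∇ f = 54x^3 - 93x^2 + (99/2)x - 33/4
S_{-3/2} f = (243/32)x^4 - (63/8)x^3 - (3/2)x + 8
((3E_{-1/2}) ∘ θ ∘ ∇ + S_{-3/2}) f = (243/32)x^4 + (369/8)x^3 - 93x^2 + 48x - 1/4

the result is g(x) = (243/32)x^4 + (369/8)x^3 - 93x^2 + 48x - 1/4


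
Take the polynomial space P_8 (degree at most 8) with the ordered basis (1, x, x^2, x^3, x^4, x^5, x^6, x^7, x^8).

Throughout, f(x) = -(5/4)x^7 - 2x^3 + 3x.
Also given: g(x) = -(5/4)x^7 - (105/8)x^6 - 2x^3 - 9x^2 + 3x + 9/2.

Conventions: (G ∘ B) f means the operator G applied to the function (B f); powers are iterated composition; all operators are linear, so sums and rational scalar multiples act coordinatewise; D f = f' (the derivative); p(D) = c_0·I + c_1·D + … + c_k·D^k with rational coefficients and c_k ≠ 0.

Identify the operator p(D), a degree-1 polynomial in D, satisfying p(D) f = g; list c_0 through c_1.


c_0 = 1, c_1 = 3/2

D^0 f = -(5/4)x^7 - 2x^3 + 3x
D^1 f = -(35/4)x^6 - 6x^2 + 3
matching coefficients of g against c_0 f + c_1 Df + … from the top degree down determines the c_i
solution: c_0 = 1, c_1 = 3/2


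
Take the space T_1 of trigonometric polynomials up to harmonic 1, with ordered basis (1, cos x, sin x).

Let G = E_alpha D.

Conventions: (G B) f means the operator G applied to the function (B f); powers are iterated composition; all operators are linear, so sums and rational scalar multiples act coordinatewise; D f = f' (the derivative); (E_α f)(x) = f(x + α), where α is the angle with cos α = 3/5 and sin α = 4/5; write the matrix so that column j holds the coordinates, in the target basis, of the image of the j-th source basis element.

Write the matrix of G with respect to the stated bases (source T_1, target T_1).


the matrix is [[0, 0, 0]; [0, -4/5, 3/5]; [0, -3/5, -4/5]] (rows listed top to bottom)

image of 1: 0
image of cos x: -(4/5)cos x - (3/5)sin x
image of sin x: (3/5)cos x - (4/5)sin x
each image's coordinates form column j of the matrix


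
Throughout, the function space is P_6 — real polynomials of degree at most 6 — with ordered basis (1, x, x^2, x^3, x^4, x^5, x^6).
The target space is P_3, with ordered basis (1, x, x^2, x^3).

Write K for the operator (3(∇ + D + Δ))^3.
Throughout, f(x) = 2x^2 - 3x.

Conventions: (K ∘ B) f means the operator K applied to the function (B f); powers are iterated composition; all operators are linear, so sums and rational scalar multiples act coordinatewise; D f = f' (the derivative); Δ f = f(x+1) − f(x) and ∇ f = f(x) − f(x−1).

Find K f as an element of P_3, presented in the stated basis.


∇ f = 4x - 5
D f = 4x - 3
Δ f = 4x - 1
(∇ + D + Δ) f = 12x - 9
(3(∇ + D + Δ)) f = 36x - 27
∇ (3(∇ + D + Δ)) f = 36
D (3(∇ + D + Δ)) f = 36
Δ (3(∇ + D + Δ)) f = 36
(∇ + D + Δ) (3(∇ + D + Δ)) f = 108
(3(∇ + D + Δ)) (3(∇ + D + Δ)) f = 324
∇ (3(∇ + D + Δ)) (3(∇ + D + Δ)) f = 0
D (3(∇ + D + Δ)) (3(∇ + D + Δ)) f = 0
Δ (3(∇ + D + Δ)) (3(∇ + D + Δ)) f = 0
(∇ + D + Δ) (3(∇ + D + Δ)) (3(∇ + D + Δ)) f = 0
(3(∇ + D + Δ)) (3(∇ + D + Δ)) (3(∇ + D + Δ)) f = 0

g(x) = 0


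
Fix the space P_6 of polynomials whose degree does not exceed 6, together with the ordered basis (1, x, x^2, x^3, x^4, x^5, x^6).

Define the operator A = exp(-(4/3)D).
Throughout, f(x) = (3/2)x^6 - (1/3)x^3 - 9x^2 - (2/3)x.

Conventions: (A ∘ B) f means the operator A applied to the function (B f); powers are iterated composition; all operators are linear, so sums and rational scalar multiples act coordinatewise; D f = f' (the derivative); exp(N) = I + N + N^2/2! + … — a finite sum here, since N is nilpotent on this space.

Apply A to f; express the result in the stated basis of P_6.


order-1 term: -12x^5 + (4/3)x^2 + 24x + 8/9
order-2 term: 40x^4 - (16/9)x - 16
order-3 term: -(640/9)x^3 + 64/81
order-4 term: (640/9)x^2
order-5 term: -(1024/27)x
order-6 term: 2048/243
the series for exp(-(4/3)D) f terminates at order 6
exp(-(4/3)D) f = (3/2)x^6 - 12x^5 + 40x^4 - (643/9)x^3 + (571/9)x^2 - (442/27)x - 1432/243

the image equals g(x) = (3/2)x^6 - 12x^5 + 40x^4 - (643/9)x^3 + (571/9)x^2 - (442/27)x - 1432/243


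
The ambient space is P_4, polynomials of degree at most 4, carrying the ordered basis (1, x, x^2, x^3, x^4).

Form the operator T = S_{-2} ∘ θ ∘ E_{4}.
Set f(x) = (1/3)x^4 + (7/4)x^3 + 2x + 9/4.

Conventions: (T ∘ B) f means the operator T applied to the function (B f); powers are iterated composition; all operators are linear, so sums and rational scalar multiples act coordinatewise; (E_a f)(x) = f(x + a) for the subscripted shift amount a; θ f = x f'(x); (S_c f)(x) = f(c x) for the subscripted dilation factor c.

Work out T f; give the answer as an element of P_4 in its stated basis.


E_{4} f = (1/3)x^4 + (85/12)x^3 + 53x^2 + (514/3)x + 2491/12
θ E_{4} f = (4/3)x^4 + (85/4)x^3 + 106x^2 + (514/3)x
S_{-2} (θ ∘ E_{4}) f = (64/3)x^4 - 170x^3 + 424x^2 - (1028/3)x

g(x) = (64/3)x^4 - 170x^3 + 424x^2 - (1028/3)x


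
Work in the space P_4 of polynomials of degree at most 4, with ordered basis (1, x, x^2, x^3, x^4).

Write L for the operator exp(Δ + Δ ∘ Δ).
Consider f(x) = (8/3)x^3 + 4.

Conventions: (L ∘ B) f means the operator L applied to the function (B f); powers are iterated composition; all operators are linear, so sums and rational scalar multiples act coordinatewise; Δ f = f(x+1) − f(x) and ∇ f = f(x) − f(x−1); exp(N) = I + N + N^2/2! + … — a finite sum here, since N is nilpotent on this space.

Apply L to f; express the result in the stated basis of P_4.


order-1 term: 8x^2 + 24x + 56/3
order-2 term: 8x + 24
order-3 term: 8/3
the series for exp(Δ + Δ ∘ Δ) f terminates at order 3
exp(Δ + Δ ∘ Δ) f = (8/3)x^3 + 8x^2 + 32x + 148/3

g(x) = (8/3)x^3 + 8x^2 + 32x + 148/3


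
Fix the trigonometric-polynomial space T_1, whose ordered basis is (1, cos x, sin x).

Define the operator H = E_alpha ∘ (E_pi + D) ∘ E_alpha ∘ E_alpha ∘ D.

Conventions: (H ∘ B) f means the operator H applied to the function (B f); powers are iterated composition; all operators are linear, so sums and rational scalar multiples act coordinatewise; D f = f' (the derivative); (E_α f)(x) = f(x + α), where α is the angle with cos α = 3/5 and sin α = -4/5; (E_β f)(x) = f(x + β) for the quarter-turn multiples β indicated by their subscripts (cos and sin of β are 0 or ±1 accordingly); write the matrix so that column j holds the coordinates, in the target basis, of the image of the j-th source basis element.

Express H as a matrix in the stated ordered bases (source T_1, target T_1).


the matrix is [[0, 0, 0]; [0, 73/125, 161/125]; [0, -161/125, 73/125]] (rows listed top to bottom)

image of 1: 0
image of cos x: (73/125)cos x - (161/125)sin x
image of sin x: (161/125)cos x + (73/125)sin x
each image's coordinates form column j of the matrix


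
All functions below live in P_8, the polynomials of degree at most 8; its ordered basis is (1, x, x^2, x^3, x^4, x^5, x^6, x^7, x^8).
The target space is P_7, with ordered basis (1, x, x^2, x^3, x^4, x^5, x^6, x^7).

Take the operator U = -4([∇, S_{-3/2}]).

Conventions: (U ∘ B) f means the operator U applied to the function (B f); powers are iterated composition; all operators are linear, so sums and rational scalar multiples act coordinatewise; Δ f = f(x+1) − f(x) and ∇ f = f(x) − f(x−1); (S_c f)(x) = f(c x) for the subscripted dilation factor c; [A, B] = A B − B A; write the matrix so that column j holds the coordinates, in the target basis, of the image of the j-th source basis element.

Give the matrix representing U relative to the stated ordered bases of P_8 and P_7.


image of 1: 0
image of x: 10
image of x^2: -30x + 5
image of x^3: (135/2)x^2 - (45/2)x + 35/2
image of x^4: -135x^3 + (135/2)x^2 - 105x + 65/4
image of x^5: (2025/8)x^4 - (675/4)x^3 + (1575/4)x^2 - (975/8)x + 275/8
image of x^6: -(3645/8)x^5 + (6075/16)x^4 - (4725/4)x^3 + (8775/16)x^2 - (2475/8)x + 665/16
image of x^7: (25515/32)x^6 - (25515/32)x^5 + (99225/32)x^4 - (61425/32)x^3 + (51975/32)x^2 - (13965/32)x + 2315/32
image of x^8: -(10935/8)x^7 + (25515/16)x^6 - (59535/8)x^5 + (184275/32)x^4 - (51975/8)x^3 + (41895/16)x^2 - (6945/8)x + 6305/64
each image's coordinates form column j of the matrix

the matrix is [[0, 10, 5, 35/2, 65/4, 275/8, 665/16, 2315/32, 6305/64]; [0, 0, -30, -45/2, -105, -975/8, -2475/8, -13965/32, -6945/8]; [0, 0, 0, 135/2, 135/2, 1575/4, 8775/16, 51975/32, 41895/16]; [0, 0, 0, 0, -135, -675/4, -4725/4, -61425/32, -51975/8]; [0, 0, 0, 0, 0, 2025/8, 6075/16, 99225/32, 184275/32]; [0, 0, 0, 0, 0, 0, -3645/8, -25515/32, -59535/8]; [0, 0, 0, 0, 0, 0, 0, 25515/32, 25515/16]; [0, 0, 0, 0, 0, 0, 0, 0, -10935/8]] (rows listed top to bottom)


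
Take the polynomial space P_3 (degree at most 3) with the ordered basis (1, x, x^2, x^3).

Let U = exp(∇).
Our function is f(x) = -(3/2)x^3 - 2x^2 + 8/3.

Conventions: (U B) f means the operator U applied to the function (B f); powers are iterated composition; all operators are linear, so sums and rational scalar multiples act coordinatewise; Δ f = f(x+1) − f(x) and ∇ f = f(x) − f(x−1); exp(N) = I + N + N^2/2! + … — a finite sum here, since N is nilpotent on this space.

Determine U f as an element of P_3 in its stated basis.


order-1 term: -(9/2)x^2 + (1/2)x + 1/2
order-2 term: -(9/2)x + 5/2
order-3 term: -3/2
the series for exp(∇) f terminates at order 3
exp(∇) f = -(3/2)x^3 - (13/2)x^2 - 4x + 25/6

the result is g(x) = -(3/2)x^3 - (13/2)x^2 - 4x + 25/6


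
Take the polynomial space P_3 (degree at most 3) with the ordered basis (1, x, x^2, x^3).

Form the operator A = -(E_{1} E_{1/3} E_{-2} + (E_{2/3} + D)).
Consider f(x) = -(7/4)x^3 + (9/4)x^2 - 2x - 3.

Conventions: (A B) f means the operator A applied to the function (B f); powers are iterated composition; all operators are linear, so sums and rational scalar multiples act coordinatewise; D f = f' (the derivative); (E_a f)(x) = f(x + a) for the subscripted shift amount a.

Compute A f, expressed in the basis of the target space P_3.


E_{-2} f = -(7/4)x^3 + (51/4)x^2 - 32x + 24
E_{1/3} E_{-2} f = -(7/4)x^3 + 11x^2 - (289/12)x + 793/54
E_{1} E_{1/3} E_{-2} f = -(7/4)x^3 + (23/4)x^2 - (22/3)x - 4/27
E_{2/3} f = -(7/4)x^3 - (5/4)x^2 - (4/3)x - 104/27
D f = -(21/4)x^2 + (9/2)x - 2
(E_{2/3} + D) f = -(7/4)x^3 - (13/2)x^2 + (19/6)x - 158/27
(E_{1} E_{1/3} E_{-2} + (E_{2/3} + D)) f = -(7/2)x^3 - (3/4)x^2 - (25/6)x - 6
(-(E_{1} E_{1/3} E_{-2} + (E_{2/3} + D))) f = (7/2)x^3 + (3/4)x^2 + (25/6)x + 6

the result is g(x) = (7/2)x^3 + (3/4)x^2 + (25/6)x + 6


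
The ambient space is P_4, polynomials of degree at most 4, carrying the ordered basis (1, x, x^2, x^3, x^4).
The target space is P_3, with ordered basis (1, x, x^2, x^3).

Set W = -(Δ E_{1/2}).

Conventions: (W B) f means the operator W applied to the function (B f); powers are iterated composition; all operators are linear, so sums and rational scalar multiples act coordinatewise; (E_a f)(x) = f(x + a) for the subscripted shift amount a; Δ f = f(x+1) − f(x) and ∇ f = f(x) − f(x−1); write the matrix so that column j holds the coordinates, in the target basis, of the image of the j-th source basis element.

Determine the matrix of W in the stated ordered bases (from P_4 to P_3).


the matrix is [[0, -1, -2, -13/4, -5]; [0, 0, -2, -6, -13]; [0, 0, 0, -3, -12]; [0, 0, 0, 0, -4]] (rows listed top to bottom)

image of 1: 0
image of x: -1
image of x^2: -2x - 2
image of x^3: -3x^2 - 6x - 13/4
image of x^4: -4x^3 - 12x^2 - 13x - 5
each image's coordinates form column j of the matrix


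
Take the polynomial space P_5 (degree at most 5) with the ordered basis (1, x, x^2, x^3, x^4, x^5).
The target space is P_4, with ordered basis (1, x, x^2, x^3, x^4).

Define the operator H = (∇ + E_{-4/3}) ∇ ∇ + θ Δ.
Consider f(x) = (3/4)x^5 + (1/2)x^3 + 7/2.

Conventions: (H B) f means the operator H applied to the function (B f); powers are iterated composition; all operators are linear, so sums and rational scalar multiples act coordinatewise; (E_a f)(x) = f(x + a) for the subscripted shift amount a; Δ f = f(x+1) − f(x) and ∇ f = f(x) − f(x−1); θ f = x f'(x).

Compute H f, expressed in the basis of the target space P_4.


g(x) = 15x^4 + (75/2)x^3 - 42x^2 + (503/4)x - 896/9

∇ f = (15/4)x^4 - (15/2)x^3 + 9x^2 - (21/4)x + 5/4
∇ ∇ f = 15x^3 - 45x^2 + (111/2)x - 51/2
∇ ∇ ∇ f = 45x^2 - 135x + 231/2
E_{-4/3} ∇ ∇ f = 15x^3 - 105x^2 + (511/2)x - 3871/18
(∇ + E_{-4/3}) ∇ ∇ f = 15x^3 - 60x^2 + (241/2)x - 896/9
Δ f = (15/4)x^4 + (15/2)x^3 + 9x^2 + (21/4)x + 5/4
θ Δ f = 15x^4 + (45/2)x^3 + 18x^2 + (21/4)x
((∇ + E_{-4/3}) ∇ ∇ + θ Δ) f = 15x^4 + (75/2)x^3 - 42x^2 + (503/4)x - 896/9


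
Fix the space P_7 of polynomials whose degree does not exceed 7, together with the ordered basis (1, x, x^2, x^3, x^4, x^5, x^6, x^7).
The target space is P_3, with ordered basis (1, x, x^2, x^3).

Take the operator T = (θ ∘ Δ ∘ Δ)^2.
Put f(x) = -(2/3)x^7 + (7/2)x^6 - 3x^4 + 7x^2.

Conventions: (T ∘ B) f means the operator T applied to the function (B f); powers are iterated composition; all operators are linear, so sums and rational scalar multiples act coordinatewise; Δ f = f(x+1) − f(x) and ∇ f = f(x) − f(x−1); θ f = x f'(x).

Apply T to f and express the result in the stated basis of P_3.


Δ f = -(14/3)x^6 + 7x^5 + (175/6)x^4 + (104/3)x^3 + (41/2)x^2 + (55/3)x + 41/6
Δ Δ f = -28x^5 - 35x^4 + (280/3)x^3 + 279x^2 + (806/3)x + 105
θ Δ Δ f = -140x^5 - 140x^4 + 280x^3 + 558x^2 + (806/3)x
Δ (θ ∘ Δ ∘ Δ) f = -700x^4 - 1960x^3 - 1400x^2 + 696x + 2480/3
Δ Δ (θ ∘ Δ ∘ Δ) f = -2800x^3 - 10080x^2 - 11480x - 3364
θ Δ Δ (θ ∘ Δ ∘ Δ) f = -8400x^3 - 20160x^2 - 11480x

the result is g(x) = -8400x^3 - 20160x^2 - 11480x


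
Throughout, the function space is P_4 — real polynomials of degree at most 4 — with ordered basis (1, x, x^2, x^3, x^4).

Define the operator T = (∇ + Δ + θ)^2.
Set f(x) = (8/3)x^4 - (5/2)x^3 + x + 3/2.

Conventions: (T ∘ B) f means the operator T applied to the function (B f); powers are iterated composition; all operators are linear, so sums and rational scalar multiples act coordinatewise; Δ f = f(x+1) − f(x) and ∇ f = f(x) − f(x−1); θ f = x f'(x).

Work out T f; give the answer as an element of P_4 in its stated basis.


∇ f = (32/3)x^3 - (47/2)x^2 + (109/6)x - 25/6
Δ f = (32/3)x^3 + (17/2)x^2 + (19/6)x + 7/6
θ f = (32/3)x^4 - (15/2)x^3 + x
(∇ + Δ + θ) f = (32/3)x^4 + (83/6)x^3 - 15x^2 + (67/3)x - 3
∇ (∇ + Δ + θ) f = (128/3)x^3 - (45/2)x^2 - (173/6)x + 81/2
Δ (∇ + Δ + θ) f = (128/3)x^3 + (211/2)x^2 + (325/6)x + 191/6
θ (∇ + Δ + θ) f = (128/3)x^4 + (83/2)x^3 - 30x^2 + (67/3)x
(∇ + Δ + θ) (∇ + Δ + θ) f = (128/3)x^4 + (761/6)x^3 + 53x^2 + (143/3)x + 217/3

the result is g(x) = (128/3)x^4 + (761/6)x^3 + 53x^2 + (143/3)x + 217/3


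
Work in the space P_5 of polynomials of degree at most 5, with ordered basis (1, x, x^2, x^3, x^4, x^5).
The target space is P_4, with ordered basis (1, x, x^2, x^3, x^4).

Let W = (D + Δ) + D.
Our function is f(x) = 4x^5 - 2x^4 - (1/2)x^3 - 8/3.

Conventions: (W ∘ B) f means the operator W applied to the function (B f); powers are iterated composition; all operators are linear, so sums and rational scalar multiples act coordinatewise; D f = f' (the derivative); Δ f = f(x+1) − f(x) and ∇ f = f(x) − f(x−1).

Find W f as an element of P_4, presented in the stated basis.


D f = 20x^4 - 8x^3 - (3/2)x^2
Δ f = 20x^4 + 32x^3 + (53/2)x^2 + (21/2)x + 3/2
(D + Δ) f = 40x^4 + 24x^3 + 25x^2 + (21/2)x + 3/2
D f = 20x^4 - 8x^3 - (3/2)x^2
((D + Δ) + D) f = 60x^4 + 16x^3 + (47/2)x^2 + (21/2)x + 3/2

the result is g(x) = 60x^4 + 16x^3 + (47/2)x^2 + (21/2)x + 3/2


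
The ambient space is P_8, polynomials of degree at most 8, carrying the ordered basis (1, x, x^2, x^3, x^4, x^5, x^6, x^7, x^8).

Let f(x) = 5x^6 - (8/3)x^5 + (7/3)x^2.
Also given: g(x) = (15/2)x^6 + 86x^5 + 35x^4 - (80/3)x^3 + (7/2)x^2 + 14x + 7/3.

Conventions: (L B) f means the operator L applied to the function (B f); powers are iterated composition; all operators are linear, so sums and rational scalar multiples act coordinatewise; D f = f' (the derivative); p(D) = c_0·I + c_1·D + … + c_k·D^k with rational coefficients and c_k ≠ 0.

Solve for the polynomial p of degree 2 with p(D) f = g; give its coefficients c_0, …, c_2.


D^0 f = 5x^6 - (8/3)x^5 + (7/3)x^2
D^1 f = 30x^5 - (40/3)x^4 + (14/3)x
D^2 f = 150x^4 - (160/3)x^3 + 14/3
matching coefficients of g against c_0 f + c_1 Df + … from the top degree down determines the c_i
solution: c_0 = 3/2, c_1 = 3, c_2 = 1/2

p(D) = (3/2)·I + 3·D + (1/2)·D^2, i.e. c_0 = 3/2, c_1 = 3, c_2 = 1/2
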